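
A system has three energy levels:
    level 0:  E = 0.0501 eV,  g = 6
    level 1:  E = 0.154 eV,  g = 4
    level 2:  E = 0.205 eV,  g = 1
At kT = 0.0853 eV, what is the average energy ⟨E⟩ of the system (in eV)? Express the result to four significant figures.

Eᵢ/kT = 0.587339, 1.80539, 2.40328.
Z = Σ gᵢe^(−Eᵢ/kT) = 6·e^(−0.587339) + 4·e^(−1.80539) + 1·e^(−2.40328) = 3.33483 + 0.657641 + 0.0904209 = 4.08289.
⟨E⟩ = Σ Eᵢ gᵢe^(−Eᵢ/kT) / Z = (0.0501·3.33483 + 0.154·0.657641 + 0.205·0.0904209) / 4.08289 = 0.07027 eV.

0.07027 eV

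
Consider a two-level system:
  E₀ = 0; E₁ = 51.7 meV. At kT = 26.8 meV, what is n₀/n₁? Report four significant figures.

6.883

n₀/n₁ = exp[−(E₀−E₁)/kT] = exp(−(-51.7 meV)/(26.8 meV)) = exp(1.92910) = 6.883.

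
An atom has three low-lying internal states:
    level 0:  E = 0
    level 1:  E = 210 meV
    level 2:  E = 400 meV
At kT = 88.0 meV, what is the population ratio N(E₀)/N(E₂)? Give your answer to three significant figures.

n₀/n₂ = exp[−(E₀−E₂)/kT] = exp(−(-400 meV)/(88.0 meV)) = exp(4.5455) = 94.2.

94.2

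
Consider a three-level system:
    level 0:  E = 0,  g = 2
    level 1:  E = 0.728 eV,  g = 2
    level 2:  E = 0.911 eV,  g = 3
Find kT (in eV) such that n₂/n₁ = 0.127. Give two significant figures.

n₂/n₁ = (g₂/g₁) exp[−(E₂−E₁)/kT] = 0.127.
⇒ (E₂−E₁)/kT = ln((3/2)/0.127) = ln(11.81) = 2.469.
kT = 0.183 eV / 2.469 = 0.074 eV.

0.074 eV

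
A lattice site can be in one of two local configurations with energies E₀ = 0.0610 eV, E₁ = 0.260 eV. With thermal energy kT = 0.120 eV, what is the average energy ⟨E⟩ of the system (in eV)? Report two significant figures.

0.093 eV

Eᵢ/kT = 0.5083, 2.167.
Z = Σ e^(−Eᵢ/kT) = e^(−0.5083) + e^(−2.167) = 0.6015 + 0.1145 = 0.7160.
⟨E⟩ = Σ Eᵢ e^(−Eᵢ/kT) / Z = (0.0610·0.6015 + 0.260·0.1145) / 0.7160 = 0.093 eV.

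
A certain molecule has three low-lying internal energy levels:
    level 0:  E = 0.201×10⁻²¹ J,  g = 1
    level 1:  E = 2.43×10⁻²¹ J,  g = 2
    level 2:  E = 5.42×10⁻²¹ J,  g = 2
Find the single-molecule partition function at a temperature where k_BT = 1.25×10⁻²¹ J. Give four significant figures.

Z = 1.164

Eᵢ/kT = 0.160800, 1.94400, 4.33600.
Z = Σ gᵢe^(−Eᵢ/kT) = 1·e^(−0.160800) + 2·e^(−1.94400) + 2·e^(−4.33600) = 0.851462 + 0.286261 + 0.0261776 = 1.16390.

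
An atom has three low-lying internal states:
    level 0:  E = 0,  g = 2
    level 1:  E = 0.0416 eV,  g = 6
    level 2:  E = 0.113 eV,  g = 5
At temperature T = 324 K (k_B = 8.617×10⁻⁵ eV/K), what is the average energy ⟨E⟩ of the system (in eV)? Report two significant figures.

0.019 eV

k_BT = 8.617×10⁻⁵ × 324 K = 0.02792 eV.
Eᵢ/kT = 0, 1.490, 4.047.
Z = Σ gᵢe^(−Eᵢ/kT) = 2·e^(−0) + 6·e^(−1.490) + 5·e^(−4.047) = 2.000 + 1.352 + 0.08737 = 3.439.
⟨E⟩ = Σ Eᵢ gᵢe^(−Eᵢ/kT) / Z = (0·2.000 + 0.0416·1.352 + 0.113·0.08737) / 3.439 = 0.019 eV.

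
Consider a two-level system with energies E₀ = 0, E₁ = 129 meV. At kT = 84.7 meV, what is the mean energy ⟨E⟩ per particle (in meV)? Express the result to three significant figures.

Eᵢ/kT = 0, 1.5230.
Z = Σ e^(−Eᵢ/kT) = e^(−0) + e^(−1.5230) = 1.0000 + 0.21806 = 1.2181.
⟨E⟩ = Σ Eᵢ e^(−Eᵢ/kT) / Z = (0·1.0000 + 129·0.21806) / 1.2181 = 23.1 meV.

23.1 meV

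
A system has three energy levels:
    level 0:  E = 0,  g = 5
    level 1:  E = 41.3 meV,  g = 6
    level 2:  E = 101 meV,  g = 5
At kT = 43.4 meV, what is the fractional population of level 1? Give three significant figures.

Eᵢ/kT = 0, 0.95161, 2.3272.
Z = Σ gᵢe^(−Eᵢ/kT) = 5·e^(−0) + 6·e^(−0.95161) + 5·e^(−2.3272) = 5.0000 + 2.3167 + 0.48784 = 7.8045.
P₁ = g₁ e^(−E₁/kT) / Z = 2.3167/7.8045 = 0.297.

0.297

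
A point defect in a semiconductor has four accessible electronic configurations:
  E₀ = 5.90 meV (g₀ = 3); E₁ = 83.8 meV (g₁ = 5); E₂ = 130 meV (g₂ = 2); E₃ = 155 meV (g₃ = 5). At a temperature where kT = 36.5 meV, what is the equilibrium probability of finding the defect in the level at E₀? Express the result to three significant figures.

Eᵢ/kT = 0.16164, 2.2959, 3.5616, 4.2466.
Z = Σ gᵢe^(−Eᵢ/kT) = 3·e^(−0.16164) + 5·e^(−2.2959) + 2·e^(−3.5616) + 5·e^(−4.2466) = 2.5522 + 0.50335 + 0.056787 + 0.071564 = 3.1839.
P₀ = g₀ e^(−E₀/kT) / Z = 2.5522/3.1839 = 0.802.

0.802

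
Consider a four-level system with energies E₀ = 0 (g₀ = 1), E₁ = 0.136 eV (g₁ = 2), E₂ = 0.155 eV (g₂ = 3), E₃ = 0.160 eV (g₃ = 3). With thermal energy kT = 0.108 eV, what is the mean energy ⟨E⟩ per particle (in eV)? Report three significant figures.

Eᵢ/kT = 0, 1.2593, 1.4352, 1.4815.
Z = Σ gᵢe^(−Eᵢ/kT) = 1·e^(−0) + 2·e^(−1.2593) + 3·e^(−1.4352) + 3·e^(−1.4815) = 1.0000 + 0.56771 + 0.71420 + 0.68189 = 2.9638.
⟨E⟩ = Σ Eᵢ gᵢe^(−Eᵢ/kT) / Z = (0·1.0000 + 0.136·0.56771 + 0.155·0.71420 + 0.160·0.68189) / 2.9638 = 0.100 eV.

0.100 eV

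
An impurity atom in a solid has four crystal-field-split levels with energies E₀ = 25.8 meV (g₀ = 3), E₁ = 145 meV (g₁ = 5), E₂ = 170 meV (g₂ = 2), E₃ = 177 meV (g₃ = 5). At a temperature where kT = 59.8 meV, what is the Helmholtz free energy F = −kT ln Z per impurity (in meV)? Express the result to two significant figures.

Eᵢ/kT = 0.4314, 2.425, 2.843, 2.960.
Z = Σ gᵢe^(−Eᵢ/kT) = 3·e^(−0.4314) + 5·e^(−2.425) + 2·e^(−2.843) + 5·e^(−2.960) = 1.949 + 0.4424 + 0.1165 + 0.2591 = 2.767.
F = −kT ln Z = −59.8 × ln(2.767) = −59.8 × 1.018 = -61 meV.

-61 meV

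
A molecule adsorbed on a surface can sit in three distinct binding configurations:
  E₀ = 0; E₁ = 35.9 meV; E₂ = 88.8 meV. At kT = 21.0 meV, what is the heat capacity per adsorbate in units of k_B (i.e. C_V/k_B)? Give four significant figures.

0.5640

Eᵢ/kT = 0, 1.70952, 4.22857.
Z = Σ e^(−Eᵢ/kT) = e^(−0) + e^(−1.70952) + e^(−4.22857) = 1.00000 + 0.180953 + 0.0145732 = 1.19553.
⟨E⟩ = 6.51620 meV, ⟨E²⟩ = 291.193 meV².
C_V/k_B = (⟨E²⟩ − ⟨E⟩²)/(kT)² = (291.193 − 42.4609)/441.000 = 0.5640.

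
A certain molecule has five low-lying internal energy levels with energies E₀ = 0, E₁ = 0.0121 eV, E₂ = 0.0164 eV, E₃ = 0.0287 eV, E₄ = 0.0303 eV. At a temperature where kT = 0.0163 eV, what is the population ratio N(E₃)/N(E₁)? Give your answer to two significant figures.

0.36

n₃/n₁ = exp[−(E₃−E₁)/kT] = exp(−(0.0166 eV)/(0.0163 eV)) = exp(-1.018) = 0.36.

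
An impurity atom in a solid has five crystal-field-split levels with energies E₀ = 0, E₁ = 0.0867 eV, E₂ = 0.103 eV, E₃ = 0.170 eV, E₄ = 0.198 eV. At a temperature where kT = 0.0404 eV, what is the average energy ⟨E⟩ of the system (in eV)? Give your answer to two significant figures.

Eᵢ/kT = 0, 2.146, 2.550, 4.208, 4.901.
Z = Σ e^(−Eᵢ/kT) = e^(−0) + e^(−2.146) + e^(−2.550) + e^(−4.208) + e^(−4.901) = 1.000 + 0.1170 + 0.07808 + 0.01488 + 0.007439 = 1.217.
⟨E⟩ = Σ Eᵢ e^(−Eᵢ/kT) / Z = (0·1.000 + 0.0867·0.1170 + 0.103·0.07808 + 0.170·0.01488 + 0.198·0.007439) / 1.217 = 0.018 eV.

0.018 eV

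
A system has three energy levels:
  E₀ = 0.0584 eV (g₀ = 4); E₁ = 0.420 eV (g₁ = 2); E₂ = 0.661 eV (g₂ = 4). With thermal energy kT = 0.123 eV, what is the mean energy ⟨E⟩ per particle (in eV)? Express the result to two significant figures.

Eᵢ/kT = 0.4748, 3.415, 5.374.
Z = Σ gᵢe^(−Eᵢ/kT) = 4·e^(−0.4748) + 2·e^(−3.415) + 4·e^(−5.374) = 2.488 + 0.06575 + 0.01854 = 2.572.
⟨E⟩ = Σ Eᵢ gᵢe^(−Eᵢ/kT) / Z = (0.0584·2.488 + 0.420·0.06575 + 0.661·0.01854) / 2.572 = 0.072 eV.

0.072 eV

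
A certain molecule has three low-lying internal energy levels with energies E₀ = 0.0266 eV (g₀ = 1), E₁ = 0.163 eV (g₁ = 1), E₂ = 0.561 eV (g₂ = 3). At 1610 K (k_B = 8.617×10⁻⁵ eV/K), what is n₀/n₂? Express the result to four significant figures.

k_BT = 8.617×10⁻⁵ × 1610 K = 0.138734 eV.
n₀/n₂ = (g₀/g₂) exp[−(E₀−E₂)/kT] = (1/3) × exp(−(-0.5344 eV)/(0.138734 eV)) = (1/3) × exp(3.85198) = 15.70.

15.70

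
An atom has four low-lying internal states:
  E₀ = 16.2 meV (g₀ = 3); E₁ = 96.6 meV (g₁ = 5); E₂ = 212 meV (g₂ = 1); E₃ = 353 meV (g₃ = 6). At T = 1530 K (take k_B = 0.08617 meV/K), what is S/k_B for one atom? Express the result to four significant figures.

2.355

k_BT = 0.08617 × 1530 K = 131.840 meV.
Eᵢ/kT = 0.122876, 0.732706, 1.60801, 2.67749.
Z = Σ gᵢe^(−Eᵢ/kT) = 3·e^(−0.122876) + 5·e^(−0.732706) + 1·e^(−1.60801) + 6·e^(−2.67749) = 2.65312 + 2.40303 + 0.200286 + 0.412413 = 5.66885.
⟨E⟩ = Σ EᵢPᵢ = 81.7019 meV.
S/k_B = ln Z + ⟨E⟩/kT = ln(5.66885) + 81.7019/131.840 = 1.73499 + 0.619705 = 2.355.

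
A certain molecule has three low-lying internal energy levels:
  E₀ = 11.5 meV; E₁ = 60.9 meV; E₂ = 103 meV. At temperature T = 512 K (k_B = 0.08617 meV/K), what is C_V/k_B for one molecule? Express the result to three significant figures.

k_BT = 0.08617 × 512 K = 44.119 meV.
Eᵢ/kT = 0.26066, 1.3804, 2.3346.
Z = Σ e^(−Eᵢ/kT) = e^(−0.26066) + e^(−1.3804) + e^(−2.3346) = 0.77054 + 0.25148 + 0.096849 = 1.1189.
⟨E⟩ = 30.523 meV, ⟨E²⟩ = 1842.9 meV².
C_V/k_B = (⟨E²⟩ − ⟨E⟩²)/(kT)² = (1842.9 − 931.65)/1946.5 = 0.468.

0.468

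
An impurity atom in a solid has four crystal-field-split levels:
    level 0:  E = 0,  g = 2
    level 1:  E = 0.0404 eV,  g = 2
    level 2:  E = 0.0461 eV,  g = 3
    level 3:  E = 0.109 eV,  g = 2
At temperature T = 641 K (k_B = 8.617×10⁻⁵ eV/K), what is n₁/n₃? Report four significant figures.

k_BT = 8.617×10⁻⁵ × 641 K = 0.0552350 eV.
n₁/n₃ = (g₁/g₃) exp[−(E₁−E₃)/kT] = (2/2) × exp(−(-0.0686 eV)/(0.0552350 eV)) = (2/2) × exp(1.24197) = 3.462.

3.462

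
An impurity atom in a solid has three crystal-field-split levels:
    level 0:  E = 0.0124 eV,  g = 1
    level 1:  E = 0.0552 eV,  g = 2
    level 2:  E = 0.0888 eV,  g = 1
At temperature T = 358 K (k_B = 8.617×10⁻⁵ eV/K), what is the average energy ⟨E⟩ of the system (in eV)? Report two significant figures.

k_BT = 8.617×10⁻⁵ × 358 K = 0.03085 eV.
Eᵢ/kT = 0.4019, 1.789, 2.878.
Z = Σ gᵢe^(−Eᵢ/kT) = 1·e^(−0.4019) + 2·e^(−1.789) + 1·e^(−2.878) = 0.6690 + 0.3343 + 0.05625 = 1.060.
⟨E⟩ = Σ Eᵢ gᵢe^(−Eᵢ/kT) / Z = (0.0124·0.6690 + 0.0552·0.3343 + 0.0888·0.05625) / 1.060 = 0.030 eV.

0.030 eV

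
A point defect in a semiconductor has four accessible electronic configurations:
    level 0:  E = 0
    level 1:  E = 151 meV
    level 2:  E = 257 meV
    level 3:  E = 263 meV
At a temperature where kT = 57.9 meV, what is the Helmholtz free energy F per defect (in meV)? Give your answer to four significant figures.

Eᵢ/kT = 0, 2.60794, 4.43869, 4.54231.
Z = Σ e^(−Eᵢ/kT) = e^(−0) + e^(−2.60794) + e^(−4.43869) + e^(−4.54231) = 1.00000 + 0.0736862 + 0.0118114 + 0.0106488 = 1.09615.
F = −kT ln Z = −57.9 × ln(1.09615) = −57.9 × 0.0918040 = -5.315 meV.

-5.315 meV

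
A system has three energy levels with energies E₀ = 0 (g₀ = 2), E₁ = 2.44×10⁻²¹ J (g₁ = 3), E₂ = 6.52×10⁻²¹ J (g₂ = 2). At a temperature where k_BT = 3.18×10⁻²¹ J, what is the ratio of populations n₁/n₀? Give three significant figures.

0.696

n₁/n₀ = (g₁/g₀) exp[−(E₁−E₀)/kT] = (3/2) × exp(−(2.44 ×10⁻²¹ J)/(3.18 ×10⁻²¹ J)) = (3/2) × exp(-0.76730) = 0.696.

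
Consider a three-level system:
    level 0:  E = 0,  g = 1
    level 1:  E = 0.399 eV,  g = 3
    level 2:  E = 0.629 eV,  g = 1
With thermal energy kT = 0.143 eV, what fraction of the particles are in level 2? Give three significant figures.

Eᵢ/kT = 0, 2.7902, 4.3986.
Z = Σ gᵢe^(−Eᵢ/kT) = 1·e^(−0) + 3·e^(−2.7902) + 1·e^(−4.3986) = 1.0000 + 0.18423 + 0.012295 = 1.1965.
P₂ = g₂ e^(−E₂/kT) / Z = 0.012295/1.1965 = 0.0103.

0.0103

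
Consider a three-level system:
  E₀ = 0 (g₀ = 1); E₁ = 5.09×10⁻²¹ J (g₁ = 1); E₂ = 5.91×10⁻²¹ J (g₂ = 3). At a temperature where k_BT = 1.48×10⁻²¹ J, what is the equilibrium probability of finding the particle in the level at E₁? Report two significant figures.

0.030

Eᵢ/kT = 0, 3.439, 3.993.
Z = Σ gᵢe^(−Eᵢ/kT) = 1·e^(−0) + 1·e^(−3.439) + 3·e^(−3.993) = 1.000 + 0.03210 + 0.05533 = 1.087.
P₁ = g₁ e^(−E₁/kT) / Z = 0.03210/1.087 = 0.030.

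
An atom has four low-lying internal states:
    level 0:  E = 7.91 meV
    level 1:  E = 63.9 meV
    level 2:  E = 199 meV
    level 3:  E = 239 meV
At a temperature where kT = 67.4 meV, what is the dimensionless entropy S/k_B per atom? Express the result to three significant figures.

0.842

Eᵢ/kT = 0.11736, 0.94807, 2.9525, 3.5460.
Z = Σ e^(−Eᵢ/kT) = e^(−0.11736) + e^(−0.94807) + e^(−2.9525) + e^(−3.5460) = 0.88927 + 0.38749 + 0.052209 + 0.028840 = 1.3578.
⟨E⟩ = Σ EᵢPᵢ = 36.145 meV.
S/k_B = ln Z + ⟨E⟩/kT = ln(1.3578) + 36.145/67.4 = 0.30587 + 0.53628 = 0.842.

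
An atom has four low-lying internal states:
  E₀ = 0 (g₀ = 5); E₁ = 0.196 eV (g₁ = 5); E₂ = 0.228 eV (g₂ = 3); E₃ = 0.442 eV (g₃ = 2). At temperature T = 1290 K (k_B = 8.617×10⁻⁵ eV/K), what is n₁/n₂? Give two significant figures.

k_BT = 8.617×10⁻⁵ × 1290 K = 0.1112 eV.
n₁/n₂ = (g₁/g₂) exp[−(E₁−E₂)/kT] = (5/3) × exp(−(-0.032 eV)/(0.1112 eV)) = (5/3) × exp(0.2878) = 2.2.

2.2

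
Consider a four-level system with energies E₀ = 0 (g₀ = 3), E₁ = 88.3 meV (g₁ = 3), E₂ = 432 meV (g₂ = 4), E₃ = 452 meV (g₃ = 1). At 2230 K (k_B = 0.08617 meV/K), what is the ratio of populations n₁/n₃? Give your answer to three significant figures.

k_BT = 0.08617 × 2230 K = 192.16 meV.
n₁/n₃ = (g₁/g₃) exp[−(E₁−E₃)/kT] = (3/1) × exp(−(-363.7 meV)/(192.16 meV)) = (3/1) × exp(1.8927) = 19.9.

19.9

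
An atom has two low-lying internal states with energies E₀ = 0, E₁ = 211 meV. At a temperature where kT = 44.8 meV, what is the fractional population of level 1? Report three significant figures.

Eᵢ/kT = 0, 4.7098.
Z = Σ e^(−Eᵢ/kT) = e^(−0) + e^(−4.7098) = 1.0000 + 0.0090066 = 1.0090.
P₁ = e^(−E₁/kT) / Z = 0.0090066/1.0090 = 0.00893.

0.00893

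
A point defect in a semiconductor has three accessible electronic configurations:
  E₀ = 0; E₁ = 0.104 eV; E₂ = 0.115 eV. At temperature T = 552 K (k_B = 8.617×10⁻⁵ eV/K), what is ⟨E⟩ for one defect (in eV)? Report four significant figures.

k_BT = 8.617×10⁻⁵ × 552 K = 0.0475658 eV.
Eᵢ/kT = 0, 2.18644, 2.41770.
Z = Σ e^(−Eᵢ/kT) = e^(−0) + e^(−2.18644) + e^(−2.41770) = 1.00000 + 0.112316 + 0.0891264 = 1.20144.
⟨E⟩ = Σ Eᵢ e^(−Eᵢ/kT) / Z = (0·1.00000 + 0.104·0.112316 + 0.115·0.0891264) / 1.20144 = 0.01825 eV.

0.01825 eV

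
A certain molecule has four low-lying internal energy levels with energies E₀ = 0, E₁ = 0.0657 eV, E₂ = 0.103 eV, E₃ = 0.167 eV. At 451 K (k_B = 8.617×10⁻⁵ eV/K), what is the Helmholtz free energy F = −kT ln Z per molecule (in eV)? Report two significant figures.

k_BT = 8.617×10⁻⁵ × 451 K = 0.03886 eV.
Eᵢ/kT = 0, 1.691, 2.651, 4.297.
Z = Σ e^(−Eᵢ/kT) = e^(−0) + e^(−1.691) + e^(−2.651) + e^(−4.297) = 1.000 + 0.1843 + 0.07058 + 0.01361 = 1.268.
F = −kT ln Z = −0.03886 × ln(1.268) = −0.03886 × 0.2374 = -0.0092 eV.

-0.0092 eV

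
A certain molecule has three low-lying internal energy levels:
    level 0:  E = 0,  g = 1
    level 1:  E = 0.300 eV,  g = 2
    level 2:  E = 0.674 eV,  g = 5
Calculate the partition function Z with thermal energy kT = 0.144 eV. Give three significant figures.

Z = 1.30

Eᵢ/kT = 0, 2.0833, 4.6806.
Z = Σ gᵢe^(−Eᵢ/kT) = 1·e^(−0) + 2·e^(−2.0833) + 5·e^(−4.6806) = 1.0000 + 0.24904 + 0.046367 = 1.2954.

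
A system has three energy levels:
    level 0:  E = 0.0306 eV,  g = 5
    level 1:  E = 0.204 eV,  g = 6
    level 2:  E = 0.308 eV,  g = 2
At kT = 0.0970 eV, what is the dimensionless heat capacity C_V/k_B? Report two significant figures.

0.56

Eᵢ/kT = 0.3155, 2.103, 3.175.
Z = Σ gᵢe^(−Eᵢ/kT) = 5·e^(−0.3155) + 6·e^(−2.103) + 2·e^(−3.175) = 3.647 + 0.7325 + 0.08359 = 4.463.
⟨E⟩ = 0.06426 eV, ⟨E²⟩ = 0.009372 eV².
C_V/k_B = (⟨E²⟩ − ⟨E⟩²)/(kT)² = (0.009372 − 0.004129)/0.009409 = 0.56.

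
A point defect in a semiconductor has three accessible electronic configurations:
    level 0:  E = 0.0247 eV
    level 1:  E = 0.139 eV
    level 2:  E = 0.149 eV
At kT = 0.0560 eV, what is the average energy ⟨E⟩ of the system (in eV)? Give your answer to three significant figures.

0.0476 eV

Eᵢ/kT = 0.44107, 2.4821, 2.6607.
Z = Σ e^(−Eᵢ/kT) = e^(−0.44107) + e^(−2.4821) + e^(−2.6607) = 0.64335 + 0.083568 + 0.069899 = 0.79682.
⟨E⟩ = Σ Eᵢ e^(−Eᵢ/kT) / Z = (0.0247·0.64335 + 0.139·0.083568 + 0.149·0.069899) / 0.79682 = 0.0476 eV.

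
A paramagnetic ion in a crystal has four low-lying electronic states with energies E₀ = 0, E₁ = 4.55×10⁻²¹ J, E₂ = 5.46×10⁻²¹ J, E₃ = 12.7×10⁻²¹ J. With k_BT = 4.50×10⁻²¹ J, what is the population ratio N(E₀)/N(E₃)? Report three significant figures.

16.8

n₀/n₃ = exp[−(E₀−E₃)/kT] = exp(−(-12.7 ×10⁻²¹ J)/(4.50 ×10⁻²¹ J)) = exp(2.8222) = 16.8.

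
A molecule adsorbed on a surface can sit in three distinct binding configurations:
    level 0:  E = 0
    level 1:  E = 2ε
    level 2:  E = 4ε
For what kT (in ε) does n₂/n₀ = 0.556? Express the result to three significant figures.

6.81 ε

n₂/n₀ = exp[−(E₂−E₀)/kT] = 0.556.
⇒ (E₂−E₀)/kT = ln(1/0.556) = ln(1.7986) = 0.58701.
kT = 4ε / 0.58701 = 6.81 ε.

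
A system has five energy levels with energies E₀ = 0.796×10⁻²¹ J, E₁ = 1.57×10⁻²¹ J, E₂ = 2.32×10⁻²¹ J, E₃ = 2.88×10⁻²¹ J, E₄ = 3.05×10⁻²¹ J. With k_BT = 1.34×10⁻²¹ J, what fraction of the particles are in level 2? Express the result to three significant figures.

Eᵢ/kT = 0.59403, 1.1716, 1.7313, 2.1493, 2.2761.
Z = Σ e^(−Eᵢ/kT) = e^(−0.59403) + e^(−1.1716) + e^(−1.7313) + e^(−2.1493) + e^(−2.2761) = 0.55210 + 0.30987 + 0.17705 + 0.11657 + 0.10268 = 1.2583.
P₂ = e^(−E₂/kT) / Z = 0.17705/1.2583 = 0.141.

0.141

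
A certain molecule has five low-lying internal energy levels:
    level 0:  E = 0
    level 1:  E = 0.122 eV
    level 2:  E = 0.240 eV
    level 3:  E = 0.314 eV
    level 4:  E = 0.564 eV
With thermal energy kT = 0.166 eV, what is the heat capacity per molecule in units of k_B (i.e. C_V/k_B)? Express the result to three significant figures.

Eᵢ/kT = 0, 0.73494, 1.4458, 1.8916, 3.3976.
Z = Σ e^(−Eᵢ/kT) = e^(−0) + e^(−0.73494) + e^(−1.4458) + e^(−1.8916) + e^(−3.3976) = 1.0000 + 0.47953 + 0.23556 + 0.15083 + 0.033453 = 1.8994.
⟨E⟩ = 0.095433 eV, ⟨E²⟩ = 0.024333 eV².
C_V/k_B = (⟨E²⟩ − ⟨E⟩²)/(kT)² = (0.024333 − 0.0091075)/0.027556 = 0.553.

0.553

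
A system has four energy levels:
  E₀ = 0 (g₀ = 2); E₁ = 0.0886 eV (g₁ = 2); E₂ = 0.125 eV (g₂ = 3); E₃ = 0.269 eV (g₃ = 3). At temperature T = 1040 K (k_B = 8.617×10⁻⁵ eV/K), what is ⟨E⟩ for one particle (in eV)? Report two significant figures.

0.055 eV

k_BT = 8.617×10⁻⁵ × 1040 K = 0.08962 eV.
Eᵢ/kT = 0, 0.9886, 1.395, 3.002.
Z = Σ gᵢe^(−Eᵢ/kT) = 2·e^(−0) + 2·e^(−0.9886) + 3·e^(−1.395) + 3·e^(−3.002) = 2.000 + 0.7442 + 0.7435 + 0.1491 = 3.637.
⟨E⟩ = Σ Eᵢ gᵢe^(−Eᵢ/kT) / Z = (0·2.000 + 0.0886·0.7442 + 0.125·0.7435 + 0.269·0.1491) / 3.637 = 0.055 eV.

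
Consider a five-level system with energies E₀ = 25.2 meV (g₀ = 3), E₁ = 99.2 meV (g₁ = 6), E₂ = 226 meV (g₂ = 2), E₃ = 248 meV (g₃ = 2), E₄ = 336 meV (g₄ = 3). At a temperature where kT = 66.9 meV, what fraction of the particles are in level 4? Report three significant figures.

0.00556

Eᵢ/kT = 0.37668, 1.4828, 3.3782, 3.7070, 5.0224.
Z = Σ gᵢe^(−Eᵢ/kT) = 3·e^(−0.37668) + 6·e^(−1.4828) + 2·e^(−3.3782) + 2·e^(−3.7070) + 3·e^(−5.0224) = 2.0584 + 1.3620 + 0.068218 + 0.049102 + 0.019766 = 3.5575.
P₄ = g₄ e^(−E₄/kT) / Z = 0.019766/3.5575 = 0.00556.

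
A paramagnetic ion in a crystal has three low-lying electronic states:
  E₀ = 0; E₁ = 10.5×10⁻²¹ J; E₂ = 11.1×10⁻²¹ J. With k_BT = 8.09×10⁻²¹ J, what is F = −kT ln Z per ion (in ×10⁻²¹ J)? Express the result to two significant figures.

Eᵢ/kT = 0, 1.298, 1.372.
Z = Σ e^(−Eᵢ/kT) = e^(−0) + e^(−1.298) + e^(−1.372) = 1.000 + 0.2731 + 0.2536 = 1.527.
F = −kT ln Z = −8.09 × ln(1.527) = −8.09 × 0.4233 = -3.4 ×10⁻²¹ J.

-3.4 ×10⁻²¹ J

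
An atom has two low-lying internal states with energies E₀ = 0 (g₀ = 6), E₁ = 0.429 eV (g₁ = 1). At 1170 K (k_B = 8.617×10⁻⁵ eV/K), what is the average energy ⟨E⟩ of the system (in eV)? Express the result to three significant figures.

k_BT = 8.617×10⁻⁵ × 1170 K = 0.10082 eV.
Eᵢ/kT = 0, 4.2551.
Z = Σ gᵢe^(−Eᵢ/kT) = 6·e^(−0) + 1·e^(−4.2551) = 6.0000 + 0.014192 = 6.0142.
⟨E⟩ = Σ Eᵢ gᵢe^(−Eᵢ/kT) / Z = (0·6.0000 + 0.429·0.014192) / 6.0142 = 0.00101 eV.

0.00101 eV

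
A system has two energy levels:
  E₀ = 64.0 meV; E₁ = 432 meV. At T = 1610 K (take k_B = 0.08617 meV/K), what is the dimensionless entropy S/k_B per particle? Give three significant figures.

k_BT = 0.08617 × 1610 K = 138.73 meV.
Eᵢ/kT = 0.46133, 3.1140.
Z = Σ e^(−Eᵢ/kT) = e^(−0.46133) + e^(−3.1140) = 0.63044 + 0.044423 = 0.67486.
⟨E⟩ = Σ EᵢPᵢ = 88.224 meV.
S/k_B = ln Z + ⟨E⟩/kT = ln(0.67486) + 88.224/138.73 = -0.39325 + 0.63594 = 0.243.

0.243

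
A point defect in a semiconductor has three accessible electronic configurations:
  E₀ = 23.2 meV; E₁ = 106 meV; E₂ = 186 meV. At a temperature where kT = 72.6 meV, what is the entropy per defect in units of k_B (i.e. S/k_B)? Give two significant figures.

0.78

Eᵢ/kT = 0.3196, 1.460, 2.562.
Z = Σ e^(−Eᵢ/kT) = e^(−0.3196) + e^(−1.460) + e^(−2.562) = 0.7264 + 0.2322 + 0.07715 = 1.036.
⟨E⟩ = Σ EᵢPᵢ = 53.88 meV.
S/k_B = ln Z + ⟨E⟩/kT = ln(1.036) + 53.88/72.6 = 0.03537 + 0.7421 = 0.78.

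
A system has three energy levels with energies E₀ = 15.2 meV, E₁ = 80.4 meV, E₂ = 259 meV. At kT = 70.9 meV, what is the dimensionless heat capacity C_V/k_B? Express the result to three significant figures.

Eᵢ/kT = 0.21439, 1.1340, 3.6530.
Z = Σ e^(−Eᵢ/kT) = e^(−0.21439) + e^(−1.1340) + e^(−3.6530) = 0.80703 + 0.32174 + 0.025913 = 1.1547.
⟨E⟩ = 38.838 meV, ⟨E²⟩ = 3468.0 meV².
C_V/k_B = (⟨E²⟩ − ⟨E⟩²)/(kT)² = (3468.0 − 1508.4)/5026.8 = 0.390.

0.390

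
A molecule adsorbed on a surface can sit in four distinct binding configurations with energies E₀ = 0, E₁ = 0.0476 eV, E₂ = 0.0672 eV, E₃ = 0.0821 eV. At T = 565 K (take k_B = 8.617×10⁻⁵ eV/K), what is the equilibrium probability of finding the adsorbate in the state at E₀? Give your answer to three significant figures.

0.552

k_BT = 8.617×10⁻⁵ × 565 K = 0.048686 eV.
Eᵢ/kT = 0, 0.97769, 1.3803, 1.6863.
Z = Σ e^(−Eᵢ/kT) = e^(−0) + e^(−0.97769) + e^(−1.3803) + e^(−1.6863) = 1.0000 + 0.37618 + 0.25150 + 0.18520 = 1.8129.
P₀ = e^(−E₀/kT) / Z = 1.0000/1.8129 = 0.552.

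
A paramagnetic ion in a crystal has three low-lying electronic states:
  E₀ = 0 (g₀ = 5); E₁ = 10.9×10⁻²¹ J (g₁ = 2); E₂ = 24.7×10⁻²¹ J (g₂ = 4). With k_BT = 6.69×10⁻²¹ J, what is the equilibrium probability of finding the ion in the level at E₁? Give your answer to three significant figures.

Eᵢ/kT = 0, 1.6293, 3.6921.
Z = Σ gᵢe^(−Eᵢ/kT) = 5·e^(−0) + 2·e^(−1.6293) + 4·e^(−3.6921) = 5.0000 + 0.39213 + 0.099678 = 5.4918.
P₁ = g₁ e^(−E₁/kT) / Z = 0.39213/5.4918 = 0.0714.

0.0714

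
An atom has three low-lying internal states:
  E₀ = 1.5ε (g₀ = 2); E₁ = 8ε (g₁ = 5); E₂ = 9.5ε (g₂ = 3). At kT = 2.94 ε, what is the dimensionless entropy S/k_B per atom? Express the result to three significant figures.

1.65

Eᵢ/kT = 0.51020, 2.7211, 3.2313.
Z = Σ gᵢe^(−Eᵢ/kT) = 2·e^(−0.51020) + 5·e^(−2.7211) + 3·e^(−3.2313) = 1.2008 + 0.32901 + 0.11852 = 1.6483.
⟨E⟩ = Σ EᵢPᵢ = 3.3727 ε.
S/k_B = ln Z + ⟨E⟩/kT = ln(1.6483) + 3.3727/2.94 = 0.49974 + 1.1472 = 1.65.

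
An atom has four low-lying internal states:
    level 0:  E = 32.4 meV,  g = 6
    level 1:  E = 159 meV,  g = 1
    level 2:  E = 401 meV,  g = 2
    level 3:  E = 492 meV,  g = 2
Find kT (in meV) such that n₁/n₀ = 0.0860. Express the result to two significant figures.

190 meV

n₁/n₀ = (g₁/g₀) exp[−(E₁−E₀)/kT] = 0.0860.
⇒ (E₁−E₀)/kT = ln((1/6)/0.0860) = ln(1.938) = 0.6617.
kT = 126.6 meV / 0.6617 = 190 meV.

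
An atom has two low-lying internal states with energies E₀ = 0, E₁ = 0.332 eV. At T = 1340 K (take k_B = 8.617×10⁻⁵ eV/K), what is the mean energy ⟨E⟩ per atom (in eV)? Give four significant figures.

0.01773 eV

k_BT = 8.617×10⁻⁵ × 1340 K = 0.115468 eV.
Eᵢ/kT = 0, 2.87526.
Z = Σ e^(−Eᵢ/kT) = e^(−0) + e^(−2.87526) = 1.00000 + 0.0564015 = 1.05640.
⟨E⟩ = Σ Eᵢ e^(−Eᵢ/kT) / Z = (0·1.00000 + 0.332·0.0564015) / 1.05640 = 0.01773 eV.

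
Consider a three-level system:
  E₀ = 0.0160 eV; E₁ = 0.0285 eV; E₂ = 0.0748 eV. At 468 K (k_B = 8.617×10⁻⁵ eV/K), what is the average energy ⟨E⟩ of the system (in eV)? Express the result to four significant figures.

0.02762 eV

k_BT = 8.617×10⁻⁵ × 468 K = 0.0403276 eV.
Eᵢ/kT = 0.396751, 0.706712, 1.85481.
Z = Σ e^(−Eᵢ/kT) = e^(−0.396751) + e^(−0.706712) + e^(−1.85481) = 0.672501 + 0.493263 + 0.156483 = 1.32225.
⟨E⟩ = Σ Eᵢ e^(−Eᵢ/kT) / Z = (0.0160·0.672501 + 0.0285·0.493263 + 0.0748·0.156483) / 1.32225 = 0.02762 eV.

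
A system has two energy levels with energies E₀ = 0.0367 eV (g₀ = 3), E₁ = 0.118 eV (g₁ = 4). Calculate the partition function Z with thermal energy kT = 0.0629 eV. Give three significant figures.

Z = 2.29

Eᵢ/kT = 0.58347, 1.8760.
Z = Σ gᵢe^(−Eᵢ/kT) = 3·e^(−0.58347) + 4·e^(−1.8760) = 1.6739 + 0.61281 = 2.2867.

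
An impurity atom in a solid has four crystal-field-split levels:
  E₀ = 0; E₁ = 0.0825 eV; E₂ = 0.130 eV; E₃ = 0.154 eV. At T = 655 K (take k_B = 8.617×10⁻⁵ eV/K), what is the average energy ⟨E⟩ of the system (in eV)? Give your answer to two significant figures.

k_BT = 8.617×10⁻⁵ × 655 K = 0.05644 eV.
Eᵢ/kT = 0, 1.462, 2.303, 2.729.
Z = Σ e^(−Eᵢ/kT) = e^(−0) + e^(−1.462) + e^(−2.303) + e^(−2.729) = 1.000 + 0.2318 + 0.09996 + 0.06528 = 1.397.
⟨E⟩ = Σ Eᵢ e^(−Eᵢ/kT) / Z = (0·1.000 + 0.0825·0.2318 + 0.130·0.09996 + 0.154·0.06528) / 1.397 = 0.030 eV.

0.030 eV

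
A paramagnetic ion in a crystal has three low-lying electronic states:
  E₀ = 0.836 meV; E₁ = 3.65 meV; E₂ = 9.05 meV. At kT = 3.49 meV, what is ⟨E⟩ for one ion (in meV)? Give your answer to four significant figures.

Eᵢ/kT = 0.239542, 1.04585, 2.59312.
Z = Σ e^(−Eᵢ/kT) = e^(−0.239542) + e^(−1.04585) + e^(−2.59312) = 0.786988 + 0.351393 + 0.0747863 = 1.21317.
⟨E⟩ = Σ Eᵢ e^(−Eᵢ/kT) / Z = (0.836·0.786988 + 3.65·0.351393 + 9.05·0.0747863) / 1.21317 = 2.157 meV.

2.157 meV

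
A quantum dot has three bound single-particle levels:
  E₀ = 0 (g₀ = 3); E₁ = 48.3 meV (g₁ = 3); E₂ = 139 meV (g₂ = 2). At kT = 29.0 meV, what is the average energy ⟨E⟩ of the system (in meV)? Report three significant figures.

Eᵢ/kT = 0, 1.6655, 4.7931.
Z = Σ gᵢe^(−Eᵢ/kT) = 3·e^(−0) + 3·e^(−1.6655) + 2·e^(−4.7931) = 3.0000 + 0.56729 + 0.016573 = 3.5839.
⟨E⟩ = Σ Eᵢ gᵢe^(−Eᵢ/kT) / Z = (0·3.0000 + 48.3·0.56729 + 139·0.016573) / 3.5839 = 8.29 meV.

8.29 meV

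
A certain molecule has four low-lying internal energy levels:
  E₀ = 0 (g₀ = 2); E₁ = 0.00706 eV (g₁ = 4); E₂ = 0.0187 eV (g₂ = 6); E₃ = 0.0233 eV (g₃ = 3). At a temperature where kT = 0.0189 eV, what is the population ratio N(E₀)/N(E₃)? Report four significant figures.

n₀/n₃ = (g₀/g₃) exp[−(E₀−E₃)/kT] = (2/3) × exp(−(-0.0233 eV)/(0.0189 eV)) = (2/3) × exp(1.23280) = 2.287.

2.287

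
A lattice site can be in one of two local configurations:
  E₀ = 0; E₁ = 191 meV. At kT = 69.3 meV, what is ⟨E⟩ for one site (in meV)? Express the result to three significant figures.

Eᵢ/kT = 0, 2.7561.
Z = Σ e^(−Eᵢ/kT) = e^(−0) + e^(−2.7561) = 1.0000 + 0.063539 = 1.0635.
⟨E⟩ = Σ Eᵢ e^(−Eᵢ/kT) / Z = (0·1.0000 + 191·0.063539) / 1.0635 = 11.4 meV.

11.4 meV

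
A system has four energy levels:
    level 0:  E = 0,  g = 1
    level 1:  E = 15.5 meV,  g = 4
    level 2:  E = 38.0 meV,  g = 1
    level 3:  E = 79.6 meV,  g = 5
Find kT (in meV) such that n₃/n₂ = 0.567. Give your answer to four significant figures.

19.11 meV

n₃/n₂ = (g₃/g₂) exp[−(E₃−E₂)/kT] = 0.567.
⇒ (E₃−E₂)/kT = ln((5/1)/0.567) = ln(8.81834) = 2.17683.
kT = 41.6 meV / 2.17683 = 19.11 meV.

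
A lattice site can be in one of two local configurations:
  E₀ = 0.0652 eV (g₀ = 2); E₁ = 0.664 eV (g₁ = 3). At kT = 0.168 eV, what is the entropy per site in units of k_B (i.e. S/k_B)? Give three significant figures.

0.880

Eᵢ/kT = 0.38810, 3.9524.
Z = Σ gᵢe^(−Eᵢ/kT) = 2·e^(−0.38810) + 3·e^(−3.9524) = 1.3567 + 0.057626 = 1.4143.
⟨E⟩ = Σ EᵢPᵢ = 0.089599 eV.
S/k_B = ln Z + ⟨E⟩/kT = ln(1.4143) + 0.089599/0.168 = 0.34663 + 0.53333 = 0.880.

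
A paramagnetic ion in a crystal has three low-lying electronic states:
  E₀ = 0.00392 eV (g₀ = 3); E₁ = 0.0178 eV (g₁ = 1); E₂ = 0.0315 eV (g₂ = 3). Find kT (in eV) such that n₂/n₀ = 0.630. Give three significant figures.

0.0597 eV

n₂/n₀ = (g₂/g₀) exp[−(E₂−E₀)/kT] = 0.630.
⇒ (E₂−E₀)/kT = ln((3/3)/0.630) = ln(1.5873) = 0.46203.
kT = 0.02758 eV / 0.46203 = 0.0597 eV.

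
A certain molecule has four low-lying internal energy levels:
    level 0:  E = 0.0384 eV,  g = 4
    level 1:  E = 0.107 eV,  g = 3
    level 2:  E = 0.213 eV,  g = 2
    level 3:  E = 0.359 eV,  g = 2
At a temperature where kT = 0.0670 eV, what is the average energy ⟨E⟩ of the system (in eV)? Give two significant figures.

Eᵢ/kT = 0.5731, 1.597, 3.179, 5.358.
Z = Σ gᵢe^(−Eᵢ/kT) = 4·e^(−0.5731) + 3·e^(−1.597) + 2·e^(−3.179) + 2·e^(−5.358) = 2.255 + 0.6075 + 0.08325 + 0.009421 = 2.955.
⟨E⟩ = Σ Eᵢ gᵢe^(−Eᵢ/kT) / Z = (0.0384·2.255 + 0.107·0.6075 + 0.213·0.08325 + 0.359·0.009421) / 2.955 = 0.058 eV.

0.058 eV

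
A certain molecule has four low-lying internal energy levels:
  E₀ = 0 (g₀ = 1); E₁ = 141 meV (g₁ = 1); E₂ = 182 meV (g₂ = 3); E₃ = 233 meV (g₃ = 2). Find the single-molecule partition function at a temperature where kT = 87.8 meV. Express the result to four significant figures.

Eᵢ/kT = 0, 1.60592, 2.07289, 2.65376.
Z = Σ gᵢe^(−Eᵢ/kT) = 1·e^(−0) + 1·e^(−1.60592) + 3·e^(−2.07289) + 2·e^(−2.65376) = 1.00000 + 0.200705 + 0.377465 + 0.140772 = 1.71894.

Z = 1.719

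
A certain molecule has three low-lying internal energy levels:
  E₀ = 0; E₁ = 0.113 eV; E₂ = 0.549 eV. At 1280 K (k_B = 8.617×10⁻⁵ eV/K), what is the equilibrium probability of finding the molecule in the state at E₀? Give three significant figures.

0.732

k_BT = 8.617×10⁻⁵ × 1280 K = 0.11030 eV.
Eᵢ/kT = 0, 1.0245, 4.9773.
Z = Σ e^(−Eᵢ/kT) = e^(−0) + e^(−1.0245) + e^(−4.9773) = 1.0000 + 0.35898 + 0.0068926 = 1.3659.
P₀ = e^(−E₀/kT) / Z = 1.0000/1.3659 = 0.732.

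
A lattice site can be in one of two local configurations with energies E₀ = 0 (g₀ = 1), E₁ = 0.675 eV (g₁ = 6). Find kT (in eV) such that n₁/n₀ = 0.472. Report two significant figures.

n₁/n₀ = (g₁/g₀) exp[−(E₁−E₀)/kT] = 0.472.
⇒ (E₁−E₀)/kT = ln((6/1)/0.472) = ln(12.71) = 2.542.
kT = 0.675 eV / 2.542 = 0.27 eV.

0.27 eV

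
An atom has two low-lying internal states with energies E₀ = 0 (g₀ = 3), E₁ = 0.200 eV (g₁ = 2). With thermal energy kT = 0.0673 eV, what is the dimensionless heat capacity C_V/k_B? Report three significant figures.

0.282

Eᵢ/kT = 0, 2.9718.
Z = Σ gᵢe^(−Eᵢ/kT) = 3·e^(−0) + 2·e^(−2.9718) = 3.0000 + 0.10242 = 3.1024.
⟨E⟩ = 0.0066026 eV, ⟨E²⟩ = 0.0013205 eV².
C_V/k_B = (⟨E²⟩ − ⟨E⟩²)/(kT)² = (0.0013205 − 0.000043594)/0.0045293 = 0.282.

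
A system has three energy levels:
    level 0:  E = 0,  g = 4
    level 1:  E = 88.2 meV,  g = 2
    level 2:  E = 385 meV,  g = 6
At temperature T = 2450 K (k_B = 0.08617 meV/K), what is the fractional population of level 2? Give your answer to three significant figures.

k_BT = 0.08617 × 2450 K = 211.12 meV.
Eᵢ/kT = 0, 0.41777, 1.8236.
Z = Σ gᵢe^(−Eᵢ/kT) = 4·e^(−0) + 2·e^(−0.41777) + 6·e^(−1.8236) = 4.0000 + 1.3170 + 0.96866 = 6.2857.
P₂ = g₂ e^(−E₂/kT) / Z = 0.96866/6.2857 = 0.154.

0.154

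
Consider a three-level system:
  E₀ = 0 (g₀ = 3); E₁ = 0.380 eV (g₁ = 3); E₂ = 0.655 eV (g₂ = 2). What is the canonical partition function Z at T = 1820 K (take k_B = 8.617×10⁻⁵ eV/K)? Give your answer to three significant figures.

k_BT = 8.617×10⁻⁵ × 1820 K = 0.15683 eV.
Eᵢ/kT = 0, 2.4230, 4.1765.
Z = Σ gᵢe^(−Eᵢ/kT) = 3·e^(−0) + 3·e^(−2.4230) + 2·e^(−4.1765) = 3.0000 + 0.26597 + 0.030704 = 3.2967.

Z = 3.30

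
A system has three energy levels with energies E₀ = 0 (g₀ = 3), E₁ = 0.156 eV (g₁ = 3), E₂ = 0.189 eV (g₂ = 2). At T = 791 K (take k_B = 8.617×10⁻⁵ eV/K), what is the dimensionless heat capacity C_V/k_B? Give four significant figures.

k_BT = 8.617×10⁻⁵ × 791 K = 0.0681605 eV.
Eᵢ/kT = 0, 2.28872, 2.77287.
Z = Σ gᵢe^(−Eᵢ/kT) = 3·e^(−0) + 3·e^(−2.28872) + 2·e^(−2.77287) = 3.00000 + 0.304188 + 0.124965 = 3.42915.
⟨E⟩ = 0.0207258 eV, ⟨E²⟩ = 0.00346051 eV².
C_V/k_B = (⟨E²⟩ − ⟨E⟩²)/(kT)² = (0.00346051 − 0.000429559)/0.00464585 = 0.6524.

0.6524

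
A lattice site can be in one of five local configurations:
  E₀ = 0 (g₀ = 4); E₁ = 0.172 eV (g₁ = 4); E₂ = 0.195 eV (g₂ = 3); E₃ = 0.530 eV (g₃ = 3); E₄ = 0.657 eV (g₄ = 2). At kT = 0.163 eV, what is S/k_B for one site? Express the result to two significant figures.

2.3

Eᵢ/kT = 0, 1.055, 1.196, 3.252, 4.031.
Z = Σ gᵢe^(−Eᵢ/kT) = 4·e^(−0) + 4·e^(−1.055) + 3·e^(−1.196) + 3·e^(−3.252) + 2·e^(−4.031) = 4.000 + 1.393 + 0.9072 + 0.1161 + 0.03551 = 6.452.
⟨E⟩ = Σ EᵢPᵢ = 0.07771 eV.
S/k_B = ln Z + ⟨E⟩/kT = ln(6.452) + 0.07771/0.163 = 1.864 + 0.4767 = 2.3.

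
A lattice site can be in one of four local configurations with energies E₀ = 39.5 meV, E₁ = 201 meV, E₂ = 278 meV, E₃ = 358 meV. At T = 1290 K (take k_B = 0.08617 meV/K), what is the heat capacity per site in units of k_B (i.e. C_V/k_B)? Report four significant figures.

0.7786

k_BT = 0.08617 × 1290 K = 111.159 meV.
Eᵢ/kT = 0.355347, 1.80822, 2.50092, 3.22061.
Z = Σ e^(−Eᵢ/kT) = e^(−0.355347) + e^(−1.80822) + e^(−2.50092) + e^(−3.22061) = 0.700930 + 0.163946 + 0.0820095 + 0.0399307 = 0.986816.
⟨E⟩ = 99.0394 meV, ⟨E²⟩ = 19429.1 meV².
C_V/k_B = (⟨E²⟩ − ⟨E⟩²)/(kT)² = (19429.1 − 9808.80)/12356.3 = 0.7786.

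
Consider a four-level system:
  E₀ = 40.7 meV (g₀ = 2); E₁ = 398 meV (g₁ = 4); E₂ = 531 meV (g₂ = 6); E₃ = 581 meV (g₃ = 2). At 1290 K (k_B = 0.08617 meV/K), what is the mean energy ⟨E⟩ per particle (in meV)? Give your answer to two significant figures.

86 meV

k_BT = 0.08617 × 1290 K = 111.2 meV.
Eᵢ/kT = 0.3660, 3.579, 4.775, 5.225.
Z = Σ gᵢe^(−Eᵢ/kT) = 2·e^(−0.3660) + 4·e^(−3.579) + 6·e^(−4.775) + 2·e^(−5.225) = 1.387 + 0.1116 + 0.05063 + 0.01076 = 1.560.
⟨E⟩ = Σ Eᵢ gᵢe^(−Eᵢ/kT) / Z = (40.7·1.387 + 398·0.1116 + 531·0.05063 + 581·0.01076) / 1.560 = 86 meV.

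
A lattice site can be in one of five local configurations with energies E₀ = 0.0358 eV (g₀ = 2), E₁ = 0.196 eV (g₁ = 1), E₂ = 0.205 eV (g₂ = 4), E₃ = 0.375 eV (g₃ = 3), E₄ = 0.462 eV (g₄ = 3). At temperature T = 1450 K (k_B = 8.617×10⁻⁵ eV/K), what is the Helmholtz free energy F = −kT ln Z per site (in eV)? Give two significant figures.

k_BT = 8.617×10⁻⁵ × 1450 K = 0.1249 eV.
Eᵢ/kT = 0.2866, 1.569, 1.641, 3.002, 3.699.
Z = Σ gᵢe^(−Eᵢ/kT) = 2·e^(−0.2866) + 1·e^(−1.569) + 4·e^(−1.641) + 3·e^(−3.002) + 3·e^(−3.699) = 1.502 + 0.2083 + 0.7751 + 0.1491 + 0.07424 = 2.709.
F = −kT ln Z = −0.1249 × ln(2.709) = −0.1249 × 0.9966 = -0.12 eV.

-0.12 eV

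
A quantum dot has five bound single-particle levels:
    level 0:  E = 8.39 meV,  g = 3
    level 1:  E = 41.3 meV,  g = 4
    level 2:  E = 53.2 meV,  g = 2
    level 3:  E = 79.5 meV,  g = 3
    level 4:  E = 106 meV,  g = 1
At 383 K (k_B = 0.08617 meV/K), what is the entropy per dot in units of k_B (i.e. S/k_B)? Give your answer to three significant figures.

k_BT = 0.08617 × 383 K = 33.003 meV.
Eᵢ/kT = 0.25422, 1.2514, 1.6120, 2.4089, 3.2118.
Z = Σ gᵢe^(−Eᵢ/kT) = 3·e^(−0.25422) + 4·e^(−1.2514) + 2·e^(−1.6120) + 3·e^(−2.4089) + 1·e^(−3.2118) = 2.3266 + 1.1444 + 0.39898 + 0.26974 + 0.040284 = 4.1800.
⟨E⟩ = Σ EᵢPᵢ = 27.207 meV.
S/k_B = ln Z + ⟨E⟩/kT = ln(4.1800) + 27.207/33.003 = 1.4303 + 0.82438 = 2.25.

2.25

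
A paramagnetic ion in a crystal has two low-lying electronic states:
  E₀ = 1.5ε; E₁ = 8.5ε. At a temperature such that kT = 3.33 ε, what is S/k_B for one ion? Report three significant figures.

Eᵢ/kT = 0.45045, 2.5526.
Z = Σ e^(−Eᵢ/kT) = e^(−0.45045) + e^(−2.5526) = 0.63734 + 0.077879 = 0.71522.
⟨E⟩ = Σ EᵢPᵢ = 2.2622 ε.
S/k_B = ln Z + ⟨E⟩/kT = ln(0.71522) + 2.2622/3.33 = -0.33517 + 0.67934 = 0.344.

0.344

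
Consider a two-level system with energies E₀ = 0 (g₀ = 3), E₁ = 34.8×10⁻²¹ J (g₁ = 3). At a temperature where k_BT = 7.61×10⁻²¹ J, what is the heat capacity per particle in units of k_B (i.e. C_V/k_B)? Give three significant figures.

0.212

Eᵢ/kT = 0, 4.5729.
Z = Σ gᵢe^(−Eᵢ/kT) = 3·e^(−0) + 3·e^(−4.5729) = 3.0000 + 0.030984 = 3.0310.
⟨E⟩ = 0.35574, ⟨E²⟩ = 12.380.
C_V/k_B = (⟨E²⟩ − ⟨E⟩²)/(kT)² = (12.380 − 0.12655)/57.912 = 0.212.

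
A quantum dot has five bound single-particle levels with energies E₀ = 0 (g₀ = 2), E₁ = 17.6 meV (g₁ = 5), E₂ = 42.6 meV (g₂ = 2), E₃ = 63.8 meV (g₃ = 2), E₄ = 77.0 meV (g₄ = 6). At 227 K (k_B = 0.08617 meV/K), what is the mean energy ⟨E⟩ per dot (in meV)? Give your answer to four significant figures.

13.33 meV

k_BT = 0.08617 × 227 K = 19.5606 meV.
Eᵢ/kT = 0, 0.899768, 2.17785, 3.26166, 3.93648.
Z = Σ gᵢe^(−Eᵢ/kT) = 2·e^(−0) + 5·e^(−0.899768) + 2·e^(−2.17785) + 2·e^(−3.26166) + 6·e^(−3.93648) = 2.00000 + 2.03332 + 0.226570 + 0.0766495 + 0.117101 = 4.45364.
⟨E⟩ = Σ Eᵢ gᵢe^(−Eᵢ/kT) / Z = (0·2.00000 + 17.6·2.03332 + 42.6·0.226570 + 63.8·0.0766495 + 77.0·0.117101) / 4.45364 = 13.33 meV.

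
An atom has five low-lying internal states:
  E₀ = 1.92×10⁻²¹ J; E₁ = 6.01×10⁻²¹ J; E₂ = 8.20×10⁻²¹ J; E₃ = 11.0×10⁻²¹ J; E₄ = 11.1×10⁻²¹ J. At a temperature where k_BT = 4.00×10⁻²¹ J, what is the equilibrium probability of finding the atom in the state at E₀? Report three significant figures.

Eᵢ/kT = 0.48000, 1.5025, 2.0500, 2.7500, 2.7750.
Z = Σ e^(−Eᵢ/kT) = e^(−0.48000) + e^(−1.5025) + e^(−2.0500) + e^(−2.7500) + e^(−2.7750) = 0.61878 + 0.22257 + 0.12873 + 0.063928 + 0.062349 = 1.0964.
P₀ = e^(−E₀/kT) / Z = 0.61878/1.0964 = 0.564.

0.564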